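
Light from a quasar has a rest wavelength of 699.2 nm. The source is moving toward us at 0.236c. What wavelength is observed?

549.7 nm

Relativistic Doppler for wavelength: λ' = λ₀ · √((1 − β)/(1 + β)).
λ' = 699.2 × √(0.7640/1.2360) = 699.2 × 0.78621 ≈ 549.7 nm.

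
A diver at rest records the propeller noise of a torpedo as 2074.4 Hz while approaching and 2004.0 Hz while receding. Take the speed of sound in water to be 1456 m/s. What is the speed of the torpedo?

f₁/f₂ = (v + v_s)/(v − v_s), so v_s = v · (f₁ − f₂)/(f₁ + f₂).
v_s = 1456 × (2074.4 − 2004.0)/(2074.4 + 2004.0) = 1456 × 70.4/4078.4 ≈ 25 m/s.

25 m/s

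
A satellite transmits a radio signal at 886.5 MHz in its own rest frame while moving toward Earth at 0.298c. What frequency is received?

1205.4 MHz

Relativistic Doppler for frequency: f' = f₀ · √((1 + β)/(1 − β)).
f' = 886.5 × √(1.2980/0.7020) = 886.5 × 1.35978 ≈ 1205.4 MHz.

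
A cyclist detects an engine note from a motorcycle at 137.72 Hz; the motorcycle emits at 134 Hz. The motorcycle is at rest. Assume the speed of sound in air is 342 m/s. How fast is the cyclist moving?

f' > f, so the cyclist is approaching.
f' = f · (v + v_o)/v ⇒ v_o = v · |f'/f − 1|.
v_o = 342 × |137.72/134 − 1| = 342 × 0.02776 ≈ 9.5 m/s.

9.5 m/s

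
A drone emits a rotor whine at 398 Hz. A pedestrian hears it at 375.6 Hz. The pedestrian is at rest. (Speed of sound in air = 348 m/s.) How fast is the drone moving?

f' < f, so the drone is receding.
f' = f · v/(v + v_s) ⇒ v_s = v · |1 − f/f'|.
v_s = 348 × |1 − 398/375.6| = 348 × 0.05964 ≈ 20.8 m/s.

20.8 m/s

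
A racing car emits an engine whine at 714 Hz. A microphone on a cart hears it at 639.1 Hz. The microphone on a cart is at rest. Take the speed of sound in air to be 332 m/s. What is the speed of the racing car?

39 m/s

f' < f, so the racing car is receding.
f' = f · v/(v + v_s) ⇒ v_s = v · |1 − f/f'|.
v_s = 332 × |1 − 714/639.1| = 332 × 0.1172 ≈ 39 m/s.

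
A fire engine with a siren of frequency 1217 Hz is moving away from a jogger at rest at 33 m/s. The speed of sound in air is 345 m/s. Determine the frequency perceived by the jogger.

Only the source moves, away from the listener, so f' = f · v/(v + v_s).
f' = 1217 × 345/(345 + 33) = 1217 × 345/378 ≈ 1111 Hz.

1111 Hz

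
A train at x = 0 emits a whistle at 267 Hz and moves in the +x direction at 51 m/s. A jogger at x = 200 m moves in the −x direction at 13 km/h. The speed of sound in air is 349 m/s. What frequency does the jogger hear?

316 Hz

13 km/h = 3.611 m/s.
The observer lies on the +x side, so the source is heading toward the observer and the observer is heading toward the source.
With source approaching and observer approaching, f' = f · (v + v_o)/(v − v_s).
f' = 267 × (349 + 3.611)/(349 − 51) = 267 × 352.61/298 ≈ 316 Hz.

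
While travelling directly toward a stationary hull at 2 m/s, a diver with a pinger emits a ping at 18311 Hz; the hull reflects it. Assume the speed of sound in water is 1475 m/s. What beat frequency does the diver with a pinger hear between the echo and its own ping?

49.7 Hz

The hull receives the sound from a moving source: f₁ = f₀ · v/(v − v_e) = 18311 × 1475/1473 ≈ 18335.9 Hz.
On the return leg the diver with a pinger is a moving observer: f₂ = f₁ · (v + v_e)/v = 18335.9 × 1477/1475 ≈ 18360.7 Hz.
Equivalently f₂ = f₀ · (v + v_e)/(v − v_e).
Beat against the emitted tone: |f₂ − f₀| = 2v_e·f₀/(v − v_e) = 2 × 2 × 18311/1473 ≈ 49.7 Hz.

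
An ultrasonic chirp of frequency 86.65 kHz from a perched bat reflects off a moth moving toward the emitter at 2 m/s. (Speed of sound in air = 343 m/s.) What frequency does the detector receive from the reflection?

The moth first receives the wave as a moving observer: f₁ = f₀ · (v + u)/v = 86.65 × (343 + 2)/343 ≈ 87.2 kHz.
On reflection it acts as a source moving toward the stationary detector: f₂ = f₁ · v/(v − u) = 87.2 × 343/341 ≈ 87.7 kHz.

87.7 kHz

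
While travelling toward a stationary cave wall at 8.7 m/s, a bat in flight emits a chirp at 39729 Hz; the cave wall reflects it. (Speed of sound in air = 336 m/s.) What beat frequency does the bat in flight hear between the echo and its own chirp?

The cave wall receives the sound from a moving source: f₁ = f₀ · v/(v − v_e) = 39729 × 336/327.3 ≈ 40785 Hz.
On the return leg the bat in flight is a moving observer: f₂ = f₁ · (v + v_e)/v = 40785 × 344.7/336 ≈ 41841 Hz.
Beat against the emitted tone: |f₂ − f₀| = 2v_e·f₀/(v − v_e) = 2 × 8.7 × 39729/327.3 ≈ 2112 Hz.

2112 Hz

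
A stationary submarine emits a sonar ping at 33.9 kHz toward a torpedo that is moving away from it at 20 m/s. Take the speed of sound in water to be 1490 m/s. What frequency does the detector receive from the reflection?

33.0 kHz

At the torpedo (a moving observer), f₁ = f₀ · (v − u)/v = 33.9 × 1470/1490 ≈ 33.4 kHz.
On reflection it acts as a source moving away from the stationary detector: f₂ = f₁ · v/(v + u) = 33.4 × 1490/1510 ≈ 33.0 kHz.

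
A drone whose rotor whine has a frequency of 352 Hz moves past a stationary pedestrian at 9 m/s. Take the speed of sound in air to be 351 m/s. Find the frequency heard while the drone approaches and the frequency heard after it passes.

361 Hz approaching; 343 Hz receding

Approaching: f₁ = f · v/(v − v_s) = 352 × 351/342 ≈ 361 Hz.
Receding: f₂ = f · v/(v + v_s) = 352 × 351/360 ≈ 343 Hz.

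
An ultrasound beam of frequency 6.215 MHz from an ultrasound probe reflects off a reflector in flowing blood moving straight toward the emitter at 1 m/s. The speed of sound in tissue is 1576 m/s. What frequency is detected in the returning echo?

6.223 MHz

The reflector in flowing blood first receives the wave as a moving observer: f₁ = f₀ · (v + u)/v = 6.215 × (1576 + 1)/1576 ≈ 6.219 MHz.
The reflection then acts as a moving source: f₂ = f₁ · v/(v − u) ≈ 6.223 MHz.
Equivalently f₂ = f₀ · (v + u)/(v − u).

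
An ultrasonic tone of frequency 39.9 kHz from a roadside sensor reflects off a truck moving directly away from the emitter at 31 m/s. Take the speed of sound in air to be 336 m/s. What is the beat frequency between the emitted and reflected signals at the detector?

The truck first receives the wave as a moving observer: f₁ = f₀ · (v − u)/v = 39.9 × (336 − 31)/336 ≈ 36.22 kHz.
On reflection it acts as a source moving away from the stationary detector: f₂ = f₁ · v/(v + u) = 36.22 × 336/367 ≈ 33.16 kHz.
Beat frequency (with f₀ = 39900 Hz): |f₂ − f₀| = 2u·f₀/(v + u) = 2 × 31 × 39900/367 ≈ 6741 Hz.

6741 Hz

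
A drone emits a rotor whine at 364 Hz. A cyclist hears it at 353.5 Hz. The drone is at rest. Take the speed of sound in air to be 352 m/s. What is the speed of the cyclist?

f' < f, so the cyclist is receding.
f' = f · (v − v_o)/v ⇒ v_o = v · |f'/f − 1|.
v_o = 352 × |353.5/364 − 1| = 352 × 0.02885 ≈ 10.2 m/s.

10.2 m/s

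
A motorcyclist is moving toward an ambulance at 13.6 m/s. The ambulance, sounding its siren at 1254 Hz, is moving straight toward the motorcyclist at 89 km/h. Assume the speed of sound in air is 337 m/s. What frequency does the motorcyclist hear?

89 km/h = 24.72 m/s.
Both move, so f' = f · (v + v_o)/(v − v_s).
f' = 1254 × (337 + 13.6)/(337 − 24.72) = 1254 × 350.6/312.28 ≈ 1408 Hz.

1408 Hz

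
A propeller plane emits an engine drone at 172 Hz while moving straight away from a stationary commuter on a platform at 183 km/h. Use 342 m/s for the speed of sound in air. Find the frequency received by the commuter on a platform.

150 Hz

183 km/h = 50.83 m/s.
Moving source, stationary observer: f' = f · v/(v + v_s) since the source is receding.
f' = 172 × 342/(342 + 50.83) = 172 × 342/392.8 ≈ 150 Hz.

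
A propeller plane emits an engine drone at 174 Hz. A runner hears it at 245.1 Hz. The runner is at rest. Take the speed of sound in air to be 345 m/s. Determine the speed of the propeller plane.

f' > f, so the propeller plane is approaching.
f' = f · v/(v − v_s) ⇒ v_s = v · |1 − f/f'|.
v_s = 345 × |1 − 174/245.1| = 345 × 0.2901 ≈ 100 m/s.

100 m/s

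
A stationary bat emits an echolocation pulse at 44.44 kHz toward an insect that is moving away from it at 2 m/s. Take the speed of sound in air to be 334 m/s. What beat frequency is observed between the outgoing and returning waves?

The insect first receives the wave as a moving observer: f₁ = f₀ · (v − u)/v = 44.44 × (334 − 2)/334 ≈ 44.174 kHz.
The reflection then acts as a moving source: f₂ = f₁ · v/(v + u) ≈ 43.911 kHz.
Equivalently f₂ = f₀ · (v − u)/(v + u).
Beat frequency (with f₀ = 44440 Hz): |f₂ − f₀| = 2u·f₀/(v + u) = 2 × 2 × 44440/336 ≈ 529 Hz.

529 Hz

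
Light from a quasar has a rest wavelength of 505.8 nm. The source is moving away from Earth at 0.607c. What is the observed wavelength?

1022.8 nm

Relativistic Doppler for wavelength: λ' = λ₀ · √((1 + β)/(1 − β)).
λ' = 505.8 × √(1.6070/0.3930) = 505.8 × 2.02214 ≈ 1022.8 nm.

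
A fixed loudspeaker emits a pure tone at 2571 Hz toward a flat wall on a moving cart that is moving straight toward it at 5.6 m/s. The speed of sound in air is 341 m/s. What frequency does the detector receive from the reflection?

2657 Hz

The flat wall on a moving cart first receives the wave as a moving observer: f₁ = f₀ · (v + u)/v = 2571 × (341 + 5.6)/341 ≈ 2613 Hz.
The reflection then acts as a moving source: f₂ = f₁ · v/(v − u) ≈ 2657 Hz.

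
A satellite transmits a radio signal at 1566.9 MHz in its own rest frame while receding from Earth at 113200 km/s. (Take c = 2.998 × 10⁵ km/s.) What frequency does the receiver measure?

1053.2 MHz

β = v/c = 113200/299800 = 0.3776.
Relativistic Doppler for frequency: f' = f₀ · √((1 − β)/(1 + β)).
f' = 1566.9 × √(0.6224/1.3776) = 1566.9 × 0.67217 ≈ 1053.2 MHz.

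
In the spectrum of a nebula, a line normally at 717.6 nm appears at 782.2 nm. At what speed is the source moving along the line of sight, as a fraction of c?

λ'/λ₀ = 1.0900 > 1 (redshift), so the source is receding.
λ'/λ₀ = √((1 + β)/(1 − β)) for a receding source ⇒ β = (r² − 1)/(r² + 1) with r = λ'/λ₀.
β = (1.1881 − 1)/(1.1881 + 1) ≈ 0.086.

0.086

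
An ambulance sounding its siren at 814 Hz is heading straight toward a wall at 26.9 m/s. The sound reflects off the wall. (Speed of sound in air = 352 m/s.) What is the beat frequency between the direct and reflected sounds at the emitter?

135 Hz

The wall receives the sound from a moving source: f₁ = f₀ · v/(v − v_e) = 814 × 352/325.1 ≈ 881.4 Hz.
On the return leg the ambulance is a moving observer: f₂ = f₁ · (v + v_e)/v = 881.4 × 378.9/352 ≈ 948.7 Hz.
Beat against the emitted tone: |f₂ − f₀| = 2v_e·f₀/(v − v_e) = 2 × 26.9 × 814/325.1 ≈ 135 Hz.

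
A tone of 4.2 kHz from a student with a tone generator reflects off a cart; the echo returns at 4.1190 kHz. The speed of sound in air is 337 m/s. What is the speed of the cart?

3.3 m/s

Double Doppler shift off a moving reflector: f₂ = f₀ · (v + u)/(v − u) (u > 0 toward emitter).
Rearranging, u = v · (f₂ − f₀)/(f₂ + f₀) = 337 × -0.0810/8.3190 ≈ -3.3 m/s.
So the cart is moving at 3.3 m/s away from the emitter.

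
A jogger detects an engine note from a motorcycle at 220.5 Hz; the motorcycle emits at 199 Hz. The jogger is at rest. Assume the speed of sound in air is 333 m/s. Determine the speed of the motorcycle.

f' > f, so the motorcycle is approaching.
f' = f · v/(v − v_s) ⇒ v_s = v · |1 − f/f'|.
v_s = 333 × |1 − 199/220.5| = 333 × 0.09751 ≈ 32 m/s.

32 m/s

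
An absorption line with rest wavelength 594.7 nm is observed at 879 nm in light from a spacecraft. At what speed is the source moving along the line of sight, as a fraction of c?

0.372

λ'/λ₀ = 1.4781 > 1 (redshift), so the source is receding.
λ'/λ₀ = √((1 + β)/(1 − β)) for a receding source ⇒ β = (r² − 1)/(r² + 1) with r = λ'/λ₀.
β = (2.1847 − 1)/(2.1847 + 1) ≈ 0.372.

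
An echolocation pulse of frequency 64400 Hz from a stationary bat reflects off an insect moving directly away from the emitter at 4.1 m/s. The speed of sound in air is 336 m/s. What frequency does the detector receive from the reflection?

At the insect (a moving observer), f₁ = f₀ · (v − u)/v = 64400 × 331.9/336 ≈ 63614 Hz.
The reflection then acts as a moving source: f₂ = f₁ · v/(v + u) ≈ 62847 Hz.
Equivalently f₂ = f₀ · (v − u)/(v + u).

62847 Hz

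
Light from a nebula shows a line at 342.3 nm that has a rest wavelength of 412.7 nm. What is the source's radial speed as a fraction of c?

0.185

λ'/λ₀ = 0.8294 < 1 (blueshift), so the source is approaching.
λ'/λ₀ = √((1 − β)/(1 + β)) for an approaching source ⇒ β = (1 − r²)/(1 + r²) with r = λ'/λ₀.
β = (1 − 0.6879)/(1 + 0.6879) ≈ 0.185.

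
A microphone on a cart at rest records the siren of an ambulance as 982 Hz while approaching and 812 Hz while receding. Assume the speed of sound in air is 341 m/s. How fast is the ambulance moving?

32 m/s

f₁/f₂ = (v + v_s)/(v − v_s), so v_s = v · (f₁ − f₂)/(f₁ + f₂).
v_s = 341 × (982 − 812)/(982 + 812) = 341 × 170/1794 ≈ 32 m/s.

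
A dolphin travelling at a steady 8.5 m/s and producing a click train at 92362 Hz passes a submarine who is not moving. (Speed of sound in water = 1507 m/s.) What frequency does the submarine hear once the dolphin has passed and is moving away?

Receding: f₂ = f · v/(v + v_s) = 92362 × 1507/1515.5 ≈ 91844 Hz.

91844 Hz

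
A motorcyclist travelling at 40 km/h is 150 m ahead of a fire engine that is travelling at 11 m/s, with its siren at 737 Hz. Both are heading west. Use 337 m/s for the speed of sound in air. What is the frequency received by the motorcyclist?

40 km/h = 11.11 m/s.
The motorcyclist is ahead, so the fire engine is moving toward it while the motorcyclist is moving away from the fire engine.
With source approaching and observer receding, f' = f · (v − v_o)/(v − v_s).
f' = 737 × (337 − 11.11)/(337 − 11) = 737 × 325.89/326 ≈ 737 Hz.

737 Hz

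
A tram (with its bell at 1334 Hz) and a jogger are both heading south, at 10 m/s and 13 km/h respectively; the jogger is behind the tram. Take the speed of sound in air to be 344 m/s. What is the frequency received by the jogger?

1310 Hz

13 km/h = 3.611 m/s.
The jogger is behind, so the tram is moving away from it while the jogger is moving toward the tram.
With source receding and observer approaching, f' = f · (v + v_o)/(v + v_s).
f' = 1334 × (344 + 3.611)/(344 + 10) = 1334 × 347.61/354 ≈ 1310 Hz.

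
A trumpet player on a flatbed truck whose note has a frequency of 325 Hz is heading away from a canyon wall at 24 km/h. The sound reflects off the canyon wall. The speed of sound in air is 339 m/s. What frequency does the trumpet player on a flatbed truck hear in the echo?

312 Hz

24 km/h = 6.667 m/s.
The canyon wall receives the sound from a moving source: f₁ = f₀ · v/(v + v_e) = 325 × 339/345.67 ≈ 319 Hz.
On the return leg the trumpet player on a flatbed truck is a moving observer: f₂ = f₁ · (v − v_e)/v = 319 × 332.33/339 ≈ 312 Hz.
Equivalently f₂ = f₀ · (v − v_e)/(v + v_e).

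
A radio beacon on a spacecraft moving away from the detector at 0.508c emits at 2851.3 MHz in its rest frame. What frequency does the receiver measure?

1628.6 MHz

Relativistic Doppler for frequency: f' = f₀ · √((1 − β)/(1 + β)).
f' = 2851.3 × √(0.4920/1.5080) = 2851.3 × 0.57119 ≈ 1628.6 MHz.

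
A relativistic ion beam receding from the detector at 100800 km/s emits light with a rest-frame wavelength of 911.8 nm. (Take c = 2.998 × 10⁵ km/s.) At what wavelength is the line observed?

1293.7 nm

β = v/c = 100800/299800 = 0.3362.
Relativistic Doppler for wavelength: λ' = λ₀ · √((1 + β)/(1 − β)).
λ' = 911.8 × √(1.3362/0.6638) = 911.8 × 1.41883 ≈ 1293.7 nm.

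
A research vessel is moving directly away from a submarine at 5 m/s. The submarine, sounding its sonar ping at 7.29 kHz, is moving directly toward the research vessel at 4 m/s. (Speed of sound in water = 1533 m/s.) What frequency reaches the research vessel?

With source approaching and observer receding, f' = f · (v − v_o)/(v − v_s).
f' = 7.29 × (1533 − 5)/(1533 − 4) = 7.29 × 1528/1529 ≈ 7.29 kHz.

7.29 kHz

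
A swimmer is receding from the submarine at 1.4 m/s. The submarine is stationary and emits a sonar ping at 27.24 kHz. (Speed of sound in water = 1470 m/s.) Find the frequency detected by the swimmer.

27.2 kHz

Moving observer, stationary source: f' = f · (v − v_o)/v.
f' = 27.24 × (1470 − 1.4)/1470 = 27.24 × 1468.6/1470 ≈ 27.2 kHz.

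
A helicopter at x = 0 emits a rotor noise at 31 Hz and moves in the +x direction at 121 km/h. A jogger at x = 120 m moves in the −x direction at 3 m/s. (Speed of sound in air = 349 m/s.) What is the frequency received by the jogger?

121 km/h = 33.61 m/s.
The observer lies on the +x side, so the source is heading toward the observer and the observer is heading toward the source.
Both move, so f' = f · (v + v_o)/(v − v_s).
f' = 31 × (349 + 3)/(349 − 33.61) = 31 × 352/315.39 ≈ 34.6 Hz.

34.6 Hz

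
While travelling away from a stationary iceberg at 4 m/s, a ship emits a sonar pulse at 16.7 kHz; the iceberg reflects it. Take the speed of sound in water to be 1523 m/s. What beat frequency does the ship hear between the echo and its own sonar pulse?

87 Hz

The iceberg receives the sound from a moving source: f₁ = f₀ · v/(v + v_e) = 16.7 × 1523/1527 ≈ 16.6563 kHz.
On the return leg the ship is a moving observer: f₂ = f₁ · (v − v_e)/v = 16.6563 × 1519/1523 ≈ 16.6125 kHz.
Beat against the emitted tone (with f₀ = 16700 Hz): |f₂ − f₀| = 2v_e·f₀/(v + v_e) = 2 × 4 × 16700/1527 ≈ 87 Hz.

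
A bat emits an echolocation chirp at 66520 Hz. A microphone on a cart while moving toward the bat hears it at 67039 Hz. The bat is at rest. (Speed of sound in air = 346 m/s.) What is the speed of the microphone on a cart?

2.70 m/s

f' = f · (v + v_o)/v ⇒ v_o = v · |f'/f − 1|.
v_o = 346 × |67039/66520 − 1| = 346 × 0.007802 ≈ 2.70 m/s.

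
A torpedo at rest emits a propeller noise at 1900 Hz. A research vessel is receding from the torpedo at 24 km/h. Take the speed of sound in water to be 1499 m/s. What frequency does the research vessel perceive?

1892 Hz

24 km/h = 6.667 m/s.
Moving observer, stationary source: f' = f · (v − v_o)/v.
f' = 1900 × (1499 − 6.667)/1499 = 1900 × 1492.3/1499 ≈ 1892 Hz.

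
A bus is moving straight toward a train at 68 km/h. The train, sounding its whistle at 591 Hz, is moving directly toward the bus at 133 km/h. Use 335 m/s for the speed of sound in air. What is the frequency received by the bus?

133 km/h = 36.94 m/s; 68 km/h = 18.89 m/s.
With source approaching and observer approaching, f' = f · (v + v_o)/(v − v_s).
f' = 591 × (335 + 18.89)/(335 − 36.94) = 591 × 353.89/298.06 ≈ 702 Hz.

702 Hz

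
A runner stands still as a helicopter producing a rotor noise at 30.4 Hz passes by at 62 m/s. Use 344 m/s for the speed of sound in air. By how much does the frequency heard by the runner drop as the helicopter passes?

11.3 Hz

Approaching: f₁ = f · v/(v − v_s) = 30.4 × 344/282 ≈ 37.1 Hz.
Receding: f₂ = f · v/(v + v_s) = 30.4 × 344/406 ≈ 25.8 Hz.
Drop: f₁ − f₂ = 2f·v·v_s/(v² − v_s²) = 2 × 30.4 × 344 × 62/(344² − 62²) ≈ 11.3 Hz.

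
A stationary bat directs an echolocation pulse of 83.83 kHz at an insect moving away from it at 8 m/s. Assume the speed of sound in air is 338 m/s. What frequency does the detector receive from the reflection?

At the insect (a moving observer), f₁ = f₀ · (v − u)/v = 83.83 × 330/338 ≈ 81.8 kHz.
On reflection it acts as a source moving away from the stationary detector: f₂ = f₁ · v/(v + u) = 81.8 × 338/346 ≈ 80.0 kHz.
Equivalently f₂ = f₀ · (v − u)/(v + u).

80.0 kHz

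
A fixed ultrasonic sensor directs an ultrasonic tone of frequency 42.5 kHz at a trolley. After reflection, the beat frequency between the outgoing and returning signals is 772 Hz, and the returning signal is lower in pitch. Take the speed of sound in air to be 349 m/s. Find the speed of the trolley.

Double Doppler shift off a moving reflector: f₂ = f₀ · (v + u)/(v − u) (u > 0 toward emitter).
Returning signal is lower, so f₂ = f₀ − Δf = 42500 − 772 = 41728 Hz.
Rearranging, u = v · (f₂ − f₀)/(f₂ + f₀) = 349 × -772/84228 ≈ -3.2 m/s.
So the trolley is moving at 3.2 m/s away from the emitter.

3.2 m/s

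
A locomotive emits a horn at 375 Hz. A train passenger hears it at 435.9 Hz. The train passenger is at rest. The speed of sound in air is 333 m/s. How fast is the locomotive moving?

f' > f, so the locomotive is approaching.
f' = f · v/(v − v_s) ⇒ v_s = v · |1 − f/f'|.
v_s = 333 × |1 − 375/435.9| = 333 × 0.1397 ≈ 47 m/s.

47 m/s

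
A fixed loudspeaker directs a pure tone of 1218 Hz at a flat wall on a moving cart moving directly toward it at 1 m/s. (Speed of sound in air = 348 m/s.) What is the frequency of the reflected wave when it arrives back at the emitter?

1225 Hz

At the flat wall on a moving cart (a moving observer), f₁ = f₀ · (v + u)/v = 1218 × 349/348 ≈ 1222 Hz.
On reflection it acts as a source moving toward the stationary detector: f₂ = f₁ · v/(v − u) = 1222 × 348/347 ≈ 1225 Hz.
Equivalently f₂ = f₀ · (v + u)/(v − u).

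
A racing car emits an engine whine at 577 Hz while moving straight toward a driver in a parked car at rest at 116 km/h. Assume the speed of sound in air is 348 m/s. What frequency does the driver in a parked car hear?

116 km/h = 32.22 m/s.
Only the source moves, toward the listener, so f' = f · v/(v − v_s).
f' = 577 × 348/(348 − 32.22) = 577 × 348/315.8 ≈ 636 Hz.

636 Hz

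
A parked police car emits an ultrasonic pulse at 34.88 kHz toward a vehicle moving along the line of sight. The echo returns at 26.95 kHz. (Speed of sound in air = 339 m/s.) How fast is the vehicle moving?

Double Doppler shift off a moving reflector: f₂ = f₀ · (v + u)/(v − u) (u > 0 toward emitter).
Rearranging, u = v · (f₂ − f₀)/(f₂ + f₀) = 339 × -7.93/61.83 ≈ -43 m/s.
So the vehicle is moving at 43 m/s away from the emitter.

43 m/s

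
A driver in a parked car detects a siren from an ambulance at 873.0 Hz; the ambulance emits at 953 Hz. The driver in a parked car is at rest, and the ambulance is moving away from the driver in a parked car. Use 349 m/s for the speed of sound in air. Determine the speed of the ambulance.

f' = f · v/(v + v_s) ⇒ v_s = v · |1 − f/f'|.
v_s = 349 × |1 − 953/873.0| = 349 × 0.09164 ≈ 32 m/s.

32 m/s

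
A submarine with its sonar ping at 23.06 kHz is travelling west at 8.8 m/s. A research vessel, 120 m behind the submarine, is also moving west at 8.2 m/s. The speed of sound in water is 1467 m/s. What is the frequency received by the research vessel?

The research vessel is behind, so the submarine is moving away from it while the research vessel is moving toward the submarine.
With source receding and observer approaching, f' = f · (v + v_o)/(v + v_s).
f' = 23.06 × (1467 + 8.2)/(1467 + 8.8) = 23.06 × 1475.2/1475.8 ≈ 23.1 kHz.

23.1 kHz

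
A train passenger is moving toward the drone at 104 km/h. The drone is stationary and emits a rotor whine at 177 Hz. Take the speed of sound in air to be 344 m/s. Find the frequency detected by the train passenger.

192 Hz

104 km/h = 28.89 m/s.
Only the observer moves, toward the source, so f' = f · (v + v_o)/v.
f' = 177 × (344 + 28.89)/344 = 177 × 372.89/344 ≈ 192 Hz.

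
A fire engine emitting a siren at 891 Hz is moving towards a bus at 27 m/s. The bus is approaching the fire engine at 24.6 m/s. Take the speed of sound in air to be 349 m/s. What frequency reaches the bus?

Both move, so f' = f · (v + v_o)/(v − v_s).
f' = 891 × (349 + 24.6)/(349 − 27) = 891 × 373.6/322 ≈ 1034 Hz.

1034 Hz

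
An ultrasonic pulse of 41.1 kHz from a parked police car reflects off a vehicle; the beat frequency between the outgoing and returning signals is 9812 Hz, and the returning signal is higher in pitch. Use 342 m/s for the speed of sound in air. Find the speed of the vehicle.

36 m/s

Double Doppler shift off a moving reflector: f₂ = f₀ · (v + u)/(v − u) (u > 0 toward emitter).
Returning signal is higher, so f₂ = f₀ + Δf = 41100 + 9812 = 50912 Hz.
Rearranging, u = v · (f₂ − f₀)/(f₂ + f₀) = 342 × 9812/92012 ≈ 36 m/s.
So the vehicle is moving at 36 m/s toward the emitter.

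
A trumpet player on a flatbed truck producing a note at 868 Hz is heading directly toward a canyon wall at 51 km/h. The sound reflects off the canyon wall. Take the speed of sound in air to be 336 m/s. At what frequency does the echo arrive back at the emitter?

51 km/h = 14.17 m/s.
The canyon wall receives the sound from a moving source: f₁ = f₀ · v/(v − v_e) = 868 × 336/321.83 ≈ 906 Hz.
On the return leg the trumpet player on a flatbed truck is a moving observer: f₂ = f₁ · (v + v_e)/v = 906 × 350.17/336 ≈ 944 Hz.
Equivalently f₂ = f₀ · (v + v_e)/(v − v_e).

944 Hz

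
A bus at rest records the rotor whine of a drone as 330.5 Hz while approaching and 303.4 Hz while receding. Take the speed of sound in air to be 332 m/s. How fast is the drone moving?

f₁/f₂ = (v + v_s)/(v − v_s), so v_s = v · (f₁ − f₂)/(f₁ + f₂).
v_s = 332 × (330.5 − 303.4)/(330.5 + 303.4) = 332 × 27.1/633.9 ≈ 14.2 m/s.

14.2 m/s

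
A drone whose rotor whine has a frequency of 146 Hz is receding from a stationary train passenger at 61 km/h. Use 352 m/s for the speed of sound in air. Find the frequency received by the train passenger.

61 km/h = 16.94 m/s.
Moving source, stationary observer: f' = f · v/(v + v_s) since the source is receding.
f' = 146 × 352/(352 + 16.94) = 146 × 352/368.9 ≈ 139 Hz.

139 Hz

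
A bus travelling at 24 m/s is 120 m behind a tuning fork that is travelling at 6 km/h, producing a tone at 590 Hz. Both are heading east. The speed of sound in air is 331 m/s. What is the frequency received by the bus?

6 km/h = 1.667 m/s.
The bus is behind, so the tuning fork is moving away from it while the bus is moving toward the tuning fork.
Both move, so f' = f · (v + v_o)/(v + v_s).
f' = 590 × (331 + 24)/(331 + 1.667) = 590 × 355/332.67 ≈ 630 Hz.

630 Hz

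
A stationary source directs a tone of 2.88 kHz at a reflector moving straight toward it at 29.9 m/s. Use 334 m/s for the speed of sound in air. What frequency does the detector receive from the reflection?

3.45 kHz

At the reflector (a moving observer), f₁ = f₀ · (v + u)/v = 2.88 × 363.9/334 ≈ 3.14 kHz.
The reflection then acts as a moving source: f₂ = f₁ · v/(v − u) ≈ 3.45 kHz.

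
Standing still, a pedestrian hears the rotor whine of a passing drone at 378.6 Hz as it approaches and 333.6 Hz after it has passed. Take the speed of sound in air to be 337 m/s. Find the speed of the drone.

f₁/f₂ = (v + v_s)/(v − v_s), so v_s = v · (f₁ − f₂)/(f₁ + f₂).
v_s = 337 × (378.6 − 333.6)/(378.6 + 333.6) = 337 × 45.0/712.2 ≈ 21.3 m/s.

21.3 m/s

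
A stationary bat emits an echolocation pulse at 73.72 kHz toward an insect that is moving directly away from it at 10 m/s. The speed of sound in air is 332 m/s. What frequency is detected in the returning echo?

The insect first receives the wave as a moving observer: f₁ = f₀ · (v − u)/v = 73.72 × (332 − 10)/332 ≈ 71.5 kHz.
The reflection then acts as a moving source: f₂ = f₁ · v/(v + u) ≈ 69.4 kHz.
Equivalently f₂ = f₀ · (v − u)/(v + u).

69.4 kHz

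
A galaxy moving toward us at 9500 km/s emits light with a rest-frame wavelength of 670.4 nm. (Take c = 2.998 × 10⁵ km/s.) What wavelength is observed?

β = v/c = 9500/299800 = 0.0317.
Relativistic Doppler for wavelength: λ' = λ₀ · √((1 − β)/(1 + β)).
λ' = 670.4 × √(0.9683/1.0317) = 670.4 × 0.96880 ≈ 649.5 nm.

649.5 nm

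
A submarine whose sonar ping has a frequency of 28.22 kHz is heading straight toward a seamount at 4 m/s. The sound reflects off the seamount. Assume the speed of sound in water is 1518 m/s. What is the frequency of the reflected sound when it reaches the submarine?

The seamount receives the sound from a moving source: f₁ = f₀ · v/(v − v_e) = 28.22 × 1518/1514 ≈ 28.3 kHz.
On the return leg the submarine is a moving observer: f₂ = f₁ · (v + v_e)/v = 28.3 × 1522/1518 ≈ 28.4 kHz.
Equivalently f₂ = f₀ · (v + v_e)/(v − v_e).

28.4 kHz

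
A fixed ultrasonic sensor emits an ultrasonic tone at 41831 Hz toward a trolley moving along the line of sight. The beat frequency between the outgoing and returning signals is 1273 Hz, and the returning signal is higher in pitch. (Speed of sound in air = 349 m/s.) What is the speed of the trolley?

Double Doppler shift off a moving reflector: f₂ = f₀ · (v + u)/(v − u) (u > 0 toward emitter).
Returning signal is higher, so f₂ = f₀ + Δf = 41831 + 1273 = 43104 Hz.
Rearranging, u = v · (f₂ − f₀)/(f₂ + f₀) = 349 × 1273/84935 ≈ 5.2 m/s.
So the trolley is moving at 5.2 m/s toward the emitter.

5.2 m/s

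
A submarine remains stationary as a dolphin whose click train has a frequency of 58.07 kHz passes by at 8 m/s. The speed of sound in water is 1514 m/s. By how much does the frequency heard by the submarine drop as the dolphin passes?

0.614 kHz

Approaching: f₁ = f · v/(v − v_s) = 58.07 × 1514/1506 ≈ 58.378 kHz.
Receding: f₂ = f · v/(v + v_s) = 58.07 × 1514/1522 ≈ 57.765 kHz.
Drop: f₁ − f₂ = 2f·v·v_s/(v² − v_s²) = 2 × 58.07 × 1514 × 8/(1514² − 8²) ≈ 0.614 kHz.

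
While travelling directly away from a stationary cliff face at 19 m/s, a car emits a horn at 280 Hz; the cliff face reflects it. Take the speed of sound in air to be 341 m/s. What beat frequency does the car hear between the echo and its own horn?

The cliff face receives the sound from a moving source: f₁ = f₀ · v/(v + v_e) = 280 × 341/360 ≈ 265.2 Hz.
On the return leg the car is a moving observer: f₂ = f₁ · (v − v_e)/v = 265.2 × 322/341 ≈ 250.4 Hz.
Beat against the emitted tone: |f₂ − f₀| = 2v_e·f₀/(v + v_e) = 2 × 19 × 280/360 ≈ 29.6 Hz.

29.6 Hz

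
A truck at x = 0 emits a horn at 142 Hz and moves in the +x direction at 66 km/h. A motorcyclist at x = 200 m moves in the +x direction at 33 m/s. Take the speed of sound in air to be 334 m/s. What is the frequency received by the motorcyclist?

135 Hz

66 km/h = 18.33 m/s.
The observer lies on the +x side, so the source is heading toward the observer and the observer is heading away from the source.
Both move, so f' = f · (v − v_o)/(v − v_s).
f' = 142 × (334 − 33)/(334 − 18.33) = 142 × 301/315.67 ≈ 135 Hz.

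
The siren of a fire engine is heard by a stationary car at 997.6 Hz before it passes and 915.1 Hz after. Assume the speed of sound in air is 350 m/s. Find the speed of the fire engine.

f₁/f₂ = (v + v_s)/(v − v_s), so v_s = v · (f₁ − f₂)/(f₁ + f₂).
v_s = 350 × (997.6 − 915.1)/(997.6 + 915.1) = 350 × 82.5/1912.7 ≈ 15.1 m/s.

15.1 m/s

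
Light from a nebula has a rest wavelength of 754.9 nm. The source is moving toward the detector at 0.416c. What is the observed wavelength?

Relativistic Doppler for wavelength: λ' = λ₀ · √((1 − β)/(1 + β)).
λ' = 754.9 × √(0.5840/1.4160) = 754.9 × 0.64221 ≈ 484.8 nm.

484.8 nm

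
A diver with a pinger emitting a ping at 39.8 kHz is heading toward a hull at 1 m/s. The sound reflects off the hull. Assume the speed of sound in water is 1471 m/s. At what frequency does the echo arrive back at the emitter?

The hull receives the sound from a moving source: f₁ = f₀ · v/(v − v_e) = 39.8 × 1471/1470 ≈ 39.8 kHz.
On the return leg the diver with a pinger is a moving observer: f₂ = f₁ · (v + v_e)/v = 39.8 × 1472/1471 ≈ 39.9 kHz.
Equivalently f₂ = f₀ · (v + v_e)/(v − v_e).

39.9 kHz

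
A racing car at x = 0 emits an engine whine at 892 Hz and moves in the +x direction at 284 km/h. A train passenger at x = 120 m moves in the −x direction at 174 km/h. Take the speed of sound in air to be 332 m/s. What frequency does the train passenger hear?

284 km/h = 78.89 m/s; 174 km/h = 48.33 m/s.
The observer lies on the +x side, so the source is heading toward the observer and the observer is heading toward the source.
Both move, so f' = f · (v + v_o)/(v − v_s).
f' = 892 × (332 + 48.33)/(332 − 78.89) = 892 × 380.33/253.11 ≈ 1340 Hz.

1340 Hz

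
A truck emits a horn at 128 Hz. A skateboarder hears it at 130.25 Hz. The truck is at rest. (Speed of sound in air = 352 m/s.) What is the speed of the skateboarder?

6.2 m/s

f' > f, so the skateboarder is approaching.
f' = f · (v + v_o)/v ⇒ v_o = v · |f'/f − 1|.
v_o = 352 × |130.25/128 − 1| = 352 × 0.01758 ≈ 6.2 m/s.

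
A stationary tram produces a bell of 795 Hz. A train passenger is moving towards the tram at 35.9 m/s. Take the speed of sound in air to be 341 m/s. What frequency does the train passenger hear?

Only the observer moves, toward the source, so f' = f · (v + v_o)/v.
f' = 795 × (341 + 35.9)/341 = 795 × 376.9/341 ≈ 879 Hz.

879 Hz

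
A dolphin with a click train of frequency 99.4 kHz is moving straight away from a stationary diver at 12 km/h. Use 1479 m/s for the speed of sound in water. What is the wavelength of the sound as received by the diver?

1.5 cm

12 km/h = 3.333 m/s.
Only the source moves, away from the listener, so f' = f · v/(v + v_s).
f' = 99.4 × 1479/(1479 + 3.333) ≈ 99.2 kHz.
λ' = v/f' = 1479/99176.5 ≈ 1.5 cm.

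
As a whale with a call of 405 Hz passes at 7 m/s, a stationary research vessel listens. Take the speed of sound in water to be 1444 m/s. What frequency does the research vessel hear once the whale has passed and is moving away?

Receding: f₂ = f · v/(v + v_s) = 405 × 1444/1451 ≈ 403 Hz.

403 Hz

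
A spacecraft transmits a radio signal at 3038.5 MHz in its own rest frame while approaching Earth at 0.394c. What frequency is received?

4608.4 MHz

Relativistic Doppler for frequency: f' = f₀ · √((1 + β)/(1 − β)).
f' = 3038.5 × √(1.3940/0.6060) = 3038.5 × 1.51668 ≈ 4608.4 MHz.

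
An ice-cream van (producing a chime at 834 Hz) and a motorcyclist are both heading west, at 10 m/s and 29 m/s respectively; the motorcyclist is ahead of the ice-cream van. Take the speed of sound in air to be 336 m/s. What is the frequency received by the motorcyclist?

785 Hz

The motorcyclist is ahead, so the ice-cream van is moving toward it while the motorcyclist is moving away from the ice-cream van.
Both move, so f' = f · (v − v_o)/(v − v_s).
f' = 834 × (336 − 29)/(336 − 10) = 834 × 307/326 ≈ 785 Hz.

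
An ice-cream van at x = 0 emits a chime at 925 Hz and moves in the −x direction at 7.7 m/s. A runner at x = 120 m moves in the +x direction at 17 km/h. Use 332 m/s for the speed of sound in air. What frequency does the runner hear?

891 Hz

17 km/h = 4.722 m/s.
The observer lies on the +x side, so the source is heading away from the observer and the observer is heading away from the source.
With source receding and observer receding, f' = f · (v − v_o)/(v + v_s).
f' = 925 × (332 − 4.722)/(332 + 7.7) = 925 × 327.28/339.7 ≈ 891 Hz.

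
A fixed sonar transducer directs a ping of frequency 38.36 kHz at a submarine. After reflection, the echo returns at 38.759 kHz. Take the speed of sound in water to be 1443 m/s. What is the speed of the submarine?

7.5 m/s

Double Doppler shift off a moving reflector: f₂ = f₀ · (v + u)/(v − u) (u > 0 toward emitter).
Rearranging, u = v · (f₂ − f₀)/(f₂ + f₀) = 1443 × 0.399/77.119 ≈ 7.5 m/s.
So the submarine is moving at 7.5 m/s toward the emitter.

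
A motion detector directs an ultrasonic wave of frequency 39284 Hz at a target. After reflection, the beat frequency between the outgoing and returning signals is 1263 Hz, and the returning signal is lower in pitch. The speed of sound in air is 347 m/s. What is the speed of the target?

5.7 m/s

Double Doppler shift off a moving reflector: f₂ = f₀ · (v + u)/(v − u) (u > 0 toward emitter).
Returning signal is lower, so f₂ = f₀ − Δf = 39284 − 1263 = 38021 Hz.
Rearranging, u = v · (f₂ − f₀)/(f₂ + f₀) = 347 × -1263/77305 ≈ -5.7 m/s.
So the target is moving at 5.7 m/s away from the emitter.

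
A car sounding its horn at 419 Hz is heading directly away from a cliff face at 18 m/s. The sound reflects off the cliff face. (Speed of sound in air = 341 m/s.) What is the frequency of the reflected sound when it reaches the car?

The cliff face receives the sound from a moving source: f₁ = f₀ · v/(v + v_e) = 419 × 341/359 ≈ 398 Hz.
On the return leg the car is a moving observer: f₂ = f₁ · (v − v_e)/v = 398 × 323/341 ≈ 377 Hz.
Equivalently f₂ = f₀ · (v − v_e)/(v + v_e).

377 Hz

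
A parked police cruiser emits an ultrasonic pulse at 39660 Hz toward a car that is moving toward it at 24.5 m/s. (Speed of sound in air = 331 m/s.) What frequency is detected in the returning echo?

46000 Hz

The car first receives the wave as a moving observer: f₁ = f₀ · (v + u)/v = 39660 × (331 + 24.5)/331 ≈ 42596 Hz.
On reflection it acts as a source moving toward the stationary detector: f₂ = f₁ · v/(v − u) = 42596 × 331/306.5 ≈ 46000 Hz.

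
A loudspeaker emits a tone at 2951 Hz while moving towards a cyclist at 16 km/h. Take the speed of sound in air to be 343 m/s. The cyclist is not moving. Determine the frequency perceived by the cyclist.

2990 Hz

16 km/h = 4.444 m/s.
Moving source, stationary observer: f' = f · v/(v − v_s) since the source is approaching.
f' = 2951 × 343/(343 − 4.444) = 2951 × 343/338.6 ≈ 2990 Hz.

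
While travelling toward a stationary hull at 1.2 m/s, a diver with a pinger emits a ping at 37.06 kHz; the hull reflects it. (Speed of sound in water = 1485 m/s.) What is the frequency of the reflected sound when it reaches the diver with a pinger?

The hull receives the sound from a moving source: f₁ = f₀ · v/(v − v_e) = 37.06 × 1485/1483.8 ≈ 37.1 kHz.
On the return leg the diver with a pinger is a moving observer: f₂ = f₁ · (v + v_e)/v = 37.1 × 1486.2/1485 ≈ 37.1 kHz.

37.1 kHz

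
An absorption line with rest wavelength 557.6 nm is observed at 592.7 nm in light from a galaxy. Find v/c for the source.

λ'/λ₀ = 1.0629 > 1 (redshift), so the source is receding.
λ'/λ₀ = √((1 + β)/(1 − β)) for a receding source ⇒ β = (r² − 1)/(r² + 1) with r = λ'/λ₀.
β = (1.1299 − 1)/(1.1299 + 1) ≈ 0.061.

0.061c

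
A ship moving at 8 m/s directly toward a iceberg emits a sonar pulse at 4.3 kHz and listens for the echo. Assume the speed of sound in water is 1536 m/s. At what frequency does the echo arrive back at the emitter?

4.35 kHz

The iceberg receives the sound from a moving source: f₁ = f₀ · v/(v − v_e) = 4.3 × 1536/1528 ≈ 4.32 kHz.
On the return leg the ship is a moving observer: f₂ = f₁ · (v + v_e)/v = 4.32 × 1544/1536 ≈ 4.35 kHz.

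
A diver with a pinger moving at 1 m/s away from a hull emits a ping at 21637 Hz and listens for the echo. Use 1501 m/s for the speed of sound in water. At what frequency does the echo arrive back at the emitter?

The hull receives the sound from a moving source: f₁ = f₀ · v/(v + v_e) = 21637 × 1501/1502 ≈ 21623 Hz.
On the return leg the diver with a pinger is a moving observer: f₂ = f₁ · (v − v_e)/v = 21623 × 1500/1501 ≈ 21608 Hz.

21608 Hz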